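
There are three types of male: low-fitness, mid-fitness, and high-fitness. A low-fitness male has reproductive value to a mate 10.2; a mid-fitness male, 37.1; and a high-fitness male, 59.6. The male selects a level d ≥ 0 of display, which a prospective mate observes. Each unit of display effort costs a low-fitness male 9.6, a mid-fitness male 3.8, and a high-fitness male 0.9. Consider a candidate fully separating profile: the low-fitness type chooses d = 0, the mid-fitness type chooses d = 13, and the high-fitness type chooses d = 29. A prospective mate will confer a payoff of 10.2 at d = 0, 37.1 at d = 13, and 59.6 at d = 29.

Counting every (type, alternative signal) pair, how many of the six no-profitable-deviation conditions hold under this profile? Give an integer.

5

Low-fitness (own payoff 10.2): to d=13 gives 37.1 − 9.6×13 = -87.7 → no gain ✓; to d=29 gives 59.6 − 9.6×29 = -218.8 → no gain ✓.
Mid-fitness (own payoff 37.1 − 3.8×13 = -12.3): to d=0 gives 10.2 → profitable ✗; to d=29 gives 59.6 − 3.8×29 = -50.6 → no gain ✓.
High-fitness (own payoff 59.6 − 0.9×29 = 33.5): to d=0 gives 10.2 → no gain ✓; to d=13 gives 37.1 − 0.9×13 = 25.4 → no gain ✓.
5 of the 6 constraints hold; not an equilibrium.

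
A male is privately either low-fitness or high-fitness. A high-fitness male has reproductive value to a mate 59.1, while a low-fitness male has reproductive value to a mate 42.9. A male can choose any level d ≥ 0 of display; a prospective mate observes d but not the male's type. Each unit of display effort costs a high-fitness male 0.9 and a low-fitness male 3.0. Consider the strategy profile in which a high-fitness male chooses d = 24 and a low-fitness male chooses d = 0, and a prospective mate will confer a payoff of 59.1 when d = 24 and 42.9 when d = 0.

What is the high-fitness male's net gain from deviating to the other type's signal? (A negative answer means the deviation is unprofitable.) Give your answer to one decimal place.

5.4

Playing d = 24 the high-fitness male receives 59.1 − 0.9 × 24 = 37.5.
Deviating to d = 0 yields 42.9 instead.
Gain from deviating: 42.9 − 37.5 = 5.4.
The gain is positive, so the high-fitness type's incentive-compatibility constraint is violated — this profile is not a separating equilibrium.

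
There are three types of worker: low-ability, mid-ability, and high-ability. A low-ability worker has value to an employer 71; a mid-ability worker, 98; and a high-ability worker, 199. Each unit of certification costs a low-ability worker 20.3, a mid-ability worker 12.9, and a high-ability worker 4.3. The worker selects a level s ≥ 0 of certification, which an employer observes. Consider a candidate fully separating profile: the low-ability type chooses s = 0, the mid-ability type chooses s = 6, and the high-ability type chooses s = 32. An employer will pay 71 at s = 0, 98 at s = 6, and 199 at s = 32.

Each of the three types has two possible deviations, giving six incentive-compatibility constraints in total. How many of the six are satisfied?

3

Mid-ability (own payoff 98 − 12.9×6 = 20.6): to s=0 gives 71 → profitable ✗; to s=32 gives 199 − 12.9×32 = -213.8 → no gain ✓.
Low-ability (own payoff 71): to s=6 gives 98 − 20.3×6 = -23.8 → no gain ✓; to s=32 gives 199 − 20.3×32 = -450.6 → no gain ✓.
High-ability (own payoff 199 − 4.3×32 = 61.4): to s=0 gives 71 → profitable ✗; to s=6 gives 98 − 4.3×6 = 72.2 → profitable ✗.
3 of the 6 constraints hold; not an equilibrium.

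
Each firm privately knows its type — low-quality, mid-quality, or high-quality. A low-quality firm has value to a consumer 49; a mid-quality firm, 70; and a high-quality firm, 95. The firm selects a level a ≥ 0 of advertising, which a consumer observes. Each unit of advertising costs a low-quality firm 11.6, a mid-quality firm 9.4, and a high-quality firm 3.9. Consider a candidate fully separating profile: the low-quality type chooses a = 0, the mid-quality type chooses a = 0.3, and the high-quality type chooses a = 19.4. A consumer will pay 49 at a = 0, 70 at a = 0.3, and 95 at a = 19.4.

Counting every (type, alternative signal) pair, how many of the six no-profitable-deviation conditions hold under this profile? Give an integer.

3

Mid-quality (own payoff 70 − 9.4×0.3 = 67.18): to a=0 gives 49 → no gain ✓; to a=19.4 gives 95 − 9.4×19.4 = -87.36 → no gain ✓.
High-quality (own payoff 95 − 3.9×19.4 = 19.34): to a=0 gives 49 → profitable ✗; to a=0.3 gives 70 − 3.9×0.3 = 68.83 → profitable ✗.
Low-quality (own payoff 49): to a=0.3 gives 70 − 11.6×0.3 = 66.52 → profitable ✗; to a=19.4 gives 95 − 11.6×19.4 = -130.04 → no gain ✓.
3 of the 6 constraints hold; not an equilibrium.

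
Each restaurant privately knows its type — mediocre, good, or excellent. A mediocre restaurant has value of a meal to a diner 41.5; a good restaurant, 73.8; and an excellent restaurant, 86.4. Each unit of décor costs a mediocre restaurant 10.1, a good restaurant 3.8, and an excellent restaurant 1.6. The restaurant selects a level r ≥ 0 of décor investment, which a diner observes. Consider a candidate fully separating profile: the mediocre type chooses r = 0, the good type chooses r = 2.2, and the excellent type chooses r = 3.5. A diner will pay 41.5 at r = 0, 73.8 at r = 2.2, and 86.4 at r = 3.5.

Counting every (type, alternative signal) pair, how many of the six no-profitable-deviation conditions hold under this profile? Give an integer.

Excellent (own payoff 86.4 − 1.6×3.5 = 80.8): to r=0 gives 41.5 → no gain ✓; to r=2.2 gives 73.8 − 1.6×2.2 = 70.28 → no gain ✓.
Mediocre (own payoff 41.5): to r=2.2 gives 73.8 − 10.1×2.2 = 51.58 → profitable ✗; to r=3.5 gives 86.4 − 10.1×3.5 = 51.05 → profitable ✗.
Good (own payoff 73.8 − 3.8×2.2 = 65.44): to r=0 gives 41.5 → no gain ✓; to r=3.5 gives 86.4 − 3.8×3.5 = 73.1 → profitable ✗.
3 of the 6 constraints hold; not an equilibrium.

3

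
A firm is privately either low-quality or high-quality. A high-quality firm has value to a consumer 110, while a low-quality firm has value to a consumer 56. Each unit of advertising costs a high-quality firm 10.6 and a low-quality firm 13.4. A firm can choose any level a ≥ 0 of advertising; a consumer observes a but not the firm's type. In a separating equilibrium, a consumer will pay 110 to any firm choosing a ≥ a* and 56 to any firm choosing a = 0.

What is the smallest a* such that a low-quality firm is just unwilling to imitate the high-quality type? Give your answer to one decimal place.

A low-quality firm choosing a = 0 receives 56.
Imitating at a* instead would pay 110 at cost 13.4·a*, netting 110 − 13.4·a*.
Indifference: 56 = 110 − 13.4·a*, so a* = (110 − 56) / 13.4 ≈ 4.0.
This is the low-quality type's binding incentive-compatibility constraint; any a ≥ 4.0 sustains separation on that side.

4.0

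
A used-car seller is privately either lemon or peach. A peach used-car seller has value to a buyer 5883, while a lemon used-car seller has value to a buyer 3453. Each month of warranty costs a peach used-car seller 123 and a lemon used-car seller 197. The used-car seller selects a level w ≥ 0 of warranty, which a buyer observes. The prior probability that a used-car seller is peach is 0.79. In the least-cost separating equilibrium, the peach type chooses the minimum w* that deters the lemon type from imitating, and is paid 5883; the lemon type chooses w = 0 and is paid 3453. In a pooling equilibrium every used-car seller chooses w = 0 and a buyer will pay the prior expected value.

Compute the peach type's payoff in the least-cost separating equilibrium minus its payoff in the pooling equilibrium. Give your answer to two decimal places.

-1006.91

Least-cost separating signal: w* solves 3453 = 5883 − 197·w*, so w* = (5883 − 3453)/197 ≈ 12.3350.
Peach type's separating payoff: 5883 − 123 × w* = 5883 − 123 × (5883 − 3453)/197 = 5883 − 298890/197 ≈ 4365.7919.
Pooling payoff: 0.79 × 5883 + 0.21 × 3453 = 5372.7.
Difference: 4365.7919 − 5372.7 = -1006.9081, i.e. -1006.91 to two decimal places.
The peach type would prefer the pooling outcome.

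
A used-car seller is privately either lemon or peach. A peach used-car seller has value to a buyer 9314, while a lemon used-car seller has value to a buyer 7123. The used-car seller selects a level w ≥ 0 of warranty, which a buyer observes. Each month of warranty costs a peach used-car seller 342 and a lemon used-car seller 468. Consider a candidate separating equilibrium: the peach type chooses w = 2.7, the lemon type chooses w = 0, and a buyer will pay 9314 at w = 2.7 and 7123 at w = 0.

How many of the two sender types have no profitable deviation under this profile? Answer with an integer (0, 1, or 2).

1

Peach type: signal → 9314 − 342 × 2.7 = 8390.6; deviate to 0 → 7123. IC holds (8390.6 ≥ 7123).
Lemon type: stay at 0 → 7123; mimic → 9314 − 468 × 2.7 = 8050.4. IC fails (7123 < 8050.4).
1 of 2 constraints hold, so this profile is not an equilibrium.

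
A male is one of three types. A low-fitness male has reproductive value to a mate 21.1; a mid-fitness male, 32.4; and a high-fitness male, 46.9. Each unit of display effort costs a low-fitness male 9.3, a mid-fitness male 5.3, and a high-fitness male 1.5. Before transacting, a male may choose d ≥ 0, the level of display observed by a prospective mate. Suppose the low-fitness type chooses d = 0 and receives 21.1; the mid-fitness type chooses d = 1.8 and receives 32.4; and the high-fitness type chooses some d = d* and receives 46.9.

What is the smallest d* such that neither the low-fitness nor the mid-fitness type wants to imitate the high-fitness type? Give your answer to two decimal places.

Mid-fitness type (on-path payoff 32.4 − 5.3×1.8 = 22.86) won't mimic when 22.86 ≥ 46.9 − 5.3·d*, i.e. d* ≥ 4.54.
Low-fitness type (on-path payoff 21.1) won't mimic when 21.1 ≥ 46.9 − 9.3·d*, i.e. d* ≥ 2.77.
Both must hold, so d* = max(2.77, 4.54) = 4.54. The mid-fitness type's constraint binds.

4.54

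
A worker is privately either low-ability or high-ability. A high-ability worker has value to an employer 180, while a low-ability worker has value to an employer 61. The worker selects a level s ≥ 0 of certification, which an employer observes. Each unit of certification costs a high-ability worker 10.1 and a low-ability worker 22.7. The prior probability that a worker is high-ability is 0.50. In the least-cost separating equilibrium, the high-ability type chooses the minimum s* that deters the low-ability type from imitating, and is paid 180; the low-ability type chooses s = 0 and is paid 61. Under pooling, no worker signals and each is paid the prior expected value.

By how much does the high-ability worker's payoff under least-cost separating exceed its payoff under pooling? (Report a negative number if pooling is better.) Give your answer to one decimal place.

6.6

Least-cost separating signal: s* solves 61 = 180 − 22.7·s*, so s* = (180 − 61)/22.7 ≈ 5.2423.
High-ability type's separating payoff: 180 − 10.1 × s* = 180 − 10.1 × (180 − 61)/22.7 = 180 − 1201.9/22.7 ≈ 127.053.
Pooling payoff: 0.50 × 180 + 0.50 × 61 = 120.5.
Difference: 127.053 − 120.5 = 6.553, i.e. 6.6 to one decimal place.
The high-ability type prefers to separate.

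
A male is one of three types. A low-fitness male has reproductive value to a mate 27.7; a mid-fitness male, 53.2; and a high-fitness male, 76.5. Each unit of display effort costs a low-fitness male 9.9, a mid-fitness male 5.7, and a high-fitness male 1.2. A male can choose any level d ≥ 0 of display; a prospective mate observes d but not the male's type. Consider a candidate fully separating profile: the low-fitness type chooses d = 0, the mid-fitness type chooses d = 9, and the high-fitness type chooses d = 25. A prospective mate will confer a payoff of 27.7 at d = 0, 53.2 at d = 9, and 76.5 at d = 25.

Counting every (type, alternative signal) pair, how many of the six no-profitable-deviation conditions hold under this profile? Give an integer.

Low-fitness (own payoff 27.7): to d=9 gives 53.2 − 9.9×9 = -35.9 → no gain ✓; to d=25 gives 76.5 − 9.9×25 = -171 → no gain ✓.
High-fitness (own payoff 76.5 − 1.2×25 = 46.5): to d=0 gives 27.7 → no gain ✓; to d=9 gives 53.2 − 1.2×9 = 42.4 → no gain ✓.
Mid-fitness (own payoff 53.2 − 5.7×9 = 1.9): to d=0 gives 27.7 → profitable ✗; to d=25 gives 76.5 − 5.7×25 = -66 → no gain ✓.
5 of the 6 constraints hold; not an equilibrium.

5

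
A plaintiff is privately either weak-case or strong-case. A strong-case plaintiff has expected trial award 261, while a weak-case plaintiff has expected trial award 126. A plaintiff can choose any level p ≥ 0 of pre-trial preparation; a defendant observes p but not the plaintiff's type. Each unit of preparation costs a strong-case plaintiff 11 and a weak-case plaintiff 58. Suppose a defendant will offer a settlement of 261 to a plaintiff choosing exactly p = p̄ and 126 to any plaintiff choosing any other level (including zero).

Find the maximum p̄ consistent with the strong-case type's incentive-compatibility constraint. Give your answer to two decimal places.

Choosing p̄ yields the strong-case type 261 − 11·p̄; choosing zero yields 126.
The strong-case type is indifferent at 261 − 11·p̄ = 126, i.e. p̄ = (261 − 126) / 11 ≈ 12.27.
For any p̄ above 12.27 the strong-case type would rather pool at zero, so separation collapses.

12.27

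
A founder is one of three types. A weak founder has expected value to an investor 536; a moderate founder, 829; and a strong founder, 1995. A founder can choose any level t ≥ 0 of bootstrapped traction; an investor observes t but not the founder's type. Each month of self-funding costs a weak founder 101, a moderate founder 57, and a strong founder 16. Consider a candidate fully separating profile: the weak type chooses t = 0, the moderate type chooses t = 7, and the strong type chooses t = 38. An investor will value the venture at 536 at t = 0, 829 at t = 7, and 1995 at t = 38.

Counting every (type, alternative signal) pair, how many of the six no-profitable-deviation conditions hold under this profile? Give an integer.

5

Moderate (own payoff 829 − 57×7 = 430): to t=0 gives 536 → profitable ✗; to t=38 gives 1995 − 57×38 = -171 → no gain ✓.
Strong (own payoff 1995 − 16×38 = 1387): to t=0 gives 536 → no gain ✓; to t=7 gives 829 − 16×7 = 717 → no gain ✓.
Weak (own payoff 536): to t=7 gives 829 − 101×7 = 122 → no gain ✓; to t=38 gives 1995 − 101×38 = -1843 → no gain ✓.
5 of the 6 constraints hold; not an equilibrium.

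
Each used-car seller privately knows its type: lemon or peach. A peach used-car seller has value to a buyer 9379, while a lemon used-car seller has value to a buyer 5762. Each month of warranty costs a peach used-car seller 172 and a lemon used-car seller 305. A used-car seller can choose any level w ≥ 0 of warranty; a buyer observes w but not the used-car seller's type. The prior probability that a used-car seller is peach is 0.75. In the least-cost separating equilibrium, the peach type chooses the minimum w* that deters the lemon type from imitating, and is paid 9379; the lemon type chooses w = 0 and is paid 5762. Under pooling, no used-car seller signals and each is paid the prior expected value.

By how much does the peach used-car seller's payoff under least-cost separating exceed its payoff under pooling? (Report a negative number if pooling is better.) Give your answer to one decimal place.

Least-cost separating signal: w* solves 5762 = 9379 − 305·w*, so w* = (9379 − 5762)/305 ≈ 11.8590.
Peach type's separating payoff: 9379 − 172 × w* = 9379 − 172 × (9379 − 5762)/305 = 9379 − 622124/305 ≈ 7339.249.
Pooling payoff: 0.75 × 9379 + 0.25 × 5762 = 8474.75.
Difference: 7339.249 − 8474.75 = -1135.501, i.e. -1135.5 to one decimal place.
The peach type would prefer the pooling outcome.

-1135.5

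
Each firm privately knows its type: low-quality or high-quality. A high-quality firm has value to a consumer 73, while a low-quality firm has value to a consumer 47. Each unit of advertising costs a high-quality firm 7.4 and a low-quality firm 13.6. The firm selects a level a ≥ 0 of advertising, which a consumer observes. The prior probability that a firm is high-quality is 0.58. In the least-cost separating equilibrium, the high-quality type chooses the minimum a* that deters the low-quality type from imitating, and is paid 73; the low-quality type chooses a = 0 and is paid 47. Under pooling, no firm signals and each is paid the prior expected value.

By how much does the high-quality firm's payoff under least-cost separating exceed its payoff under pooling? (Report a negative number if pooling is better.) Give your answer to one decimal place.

Least-cost separating signal: a* solves 47 = 73 − 13.6·a*, so a* = (73 − 47)/13.6 ≈ 1.9118.
High-quality type's separating payoff: 73 − 7.4 × a* = 73 − 7.4 × (73 − 47)/13.6 = 73 − 192.4/13.6 ≈ 58.853.
Pooling payoff: 0.58 × 73 + 0.42 × 47 = 62.08.
Difference: 58.853 − 62.08 = -3.227, i.e. -3.2 to one decimal place.
The high-quality type would prefer the pooling outcome.

-3.2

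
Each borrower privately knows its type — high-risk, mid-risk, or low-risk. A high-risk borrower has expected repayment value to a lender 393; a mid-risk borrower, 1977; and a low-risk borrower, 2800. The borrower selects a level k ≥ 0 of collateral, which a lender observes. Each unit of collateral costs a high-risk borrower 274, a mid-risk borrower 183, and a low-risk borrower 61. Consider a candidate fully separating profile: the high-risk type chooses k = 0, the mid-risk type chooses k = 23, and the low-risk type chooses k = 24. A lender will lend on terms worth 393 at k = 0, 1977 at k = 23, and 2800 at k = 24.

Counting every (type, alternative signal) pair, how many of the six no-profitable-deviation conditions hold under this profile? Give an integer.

4

Mid-risk (own payoff 1977 − 183×23 = -2232): to k=0 gives 393 → profitable ✗; to k=24 gives 2800 − 183×24 = -1592 → profitable ✗.
Low-risk (own payoff 2800 − 61×24 = 1336): to k=0 gives 393 → no gain ✓; to k=23 gives 1977 − 61×23 = 574 → no gain ✓.
High-risk (own payoff 393): to k=23 gives 1977 − 274×23 = -4325 → no gain ✓; to k=24 gives 2800 − 274×24 = -3776 → no gain ✓.
4 of the 6 constraints hold; not an equilibrium.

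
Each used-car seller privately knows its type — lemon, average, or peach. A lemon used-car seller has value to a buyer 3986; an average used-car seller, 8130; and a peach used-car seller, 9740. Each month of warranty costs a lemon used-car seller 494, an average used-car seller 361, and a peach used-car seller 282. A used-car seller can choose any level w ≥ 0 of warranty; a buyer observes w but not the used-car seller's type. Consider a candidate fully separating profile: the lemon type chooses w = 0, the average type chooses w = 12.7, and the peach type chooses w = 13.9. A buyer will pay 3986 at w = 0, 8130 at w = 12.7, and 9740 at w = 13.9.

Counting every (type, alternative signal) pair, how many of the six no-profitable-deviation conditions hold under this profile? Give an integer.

4

Peach (own payoff 9740 − 282×13.9 = 5820.2): to w=0 gives 3986 → no gain ✓; to w=12.7 gives 8130 − 282×12.7 = 4548.6 → no gain ✓.
Lemon (own payoff 3986): to w=12.7 gives 8130 − 494×12.7 = 1856.2 → no gain ✓; to w=13.9 gives 9740 − 494×13.9 = 2873.4 → no gain ✓.
Average (own payoff 8130 − 361×12.7 = 3545.3): to w=0 gives 3986 → profitable ✗; to w=13.9 gives 9740 − 361×13.9 = 4722.1 → profitable ✗.
4 of the 6 constraints hold; not an equilibrium.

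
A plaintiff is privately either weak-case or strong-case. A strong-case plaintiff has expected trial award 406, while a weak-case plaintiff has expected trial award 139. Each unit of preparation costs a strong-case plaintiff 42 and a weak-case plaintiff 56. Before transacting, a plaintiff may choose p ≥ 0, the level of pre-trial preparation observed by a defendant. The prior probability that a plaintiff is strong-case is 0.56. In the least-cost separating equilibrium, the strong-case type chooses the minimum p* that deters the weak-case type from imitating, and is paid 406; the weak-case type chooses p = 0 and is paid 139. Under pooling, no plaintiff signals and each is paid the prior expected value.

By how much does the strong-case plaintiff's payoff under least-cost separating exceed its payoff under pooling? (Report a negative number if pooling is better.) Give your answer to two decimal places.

Least-cost separating signal: p* solves 139 = 406 − 56·p*, so p* = (406 − 139)/56 ≈ 4.7679.
Strong-case type's separating payoff: 406 − 42 × p* = 406 − 42 × (406 − 139)/56 = 406 − 11214/56 = 205.75.
Pooling payoff: 0.56 × 406 + 0.44 × 139 = 288.52.
Difference: 205.75 − 288.52 = -82.77.
The strong-case type would prefer the pooling outcome.

-82.77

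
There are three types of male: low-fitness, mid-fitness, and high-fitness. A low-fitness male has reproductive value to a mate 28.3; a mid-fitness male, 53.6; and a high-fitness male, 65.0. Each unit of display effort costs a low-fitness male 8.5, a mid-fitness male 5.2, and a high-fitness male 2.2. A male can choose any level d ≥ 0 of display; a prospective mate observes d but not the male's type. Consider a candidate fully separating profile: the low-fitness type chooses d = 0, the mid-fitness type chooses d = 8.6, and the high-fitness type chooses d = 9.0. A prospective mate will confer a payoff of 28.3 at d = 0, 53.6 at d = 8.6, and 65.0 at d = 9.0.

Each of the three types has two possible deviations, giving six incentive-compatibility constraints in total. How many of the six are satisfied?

Mid-fitness (own payoff 53.6 − 5.2×8.6 = 8.88): to d=0 gives 28.3 → profitable ✗; to d=9.0 gives 65.0 − 5.2×9.0 = 18.2 → profitable ✗.
Low-fitness (own payoff 28.3): to d=8.6 gives 53.6 − 8.5×8.6 = -19.5 → no gain ✓; to d=9.0 gives 65.0 − 8.5×9.0 = -11.5 → no gain ✓.
High-fitness (own payoff 65.0 − 2.2×9.0 = 45.2): to d=0 gives 28.3 → no gain ✓; to d=8.6 gives 53.6 − 2.2×8.6 = 34.68 → no gain ✓.
4 of the 6 constraints hold; not an equilibrium.

4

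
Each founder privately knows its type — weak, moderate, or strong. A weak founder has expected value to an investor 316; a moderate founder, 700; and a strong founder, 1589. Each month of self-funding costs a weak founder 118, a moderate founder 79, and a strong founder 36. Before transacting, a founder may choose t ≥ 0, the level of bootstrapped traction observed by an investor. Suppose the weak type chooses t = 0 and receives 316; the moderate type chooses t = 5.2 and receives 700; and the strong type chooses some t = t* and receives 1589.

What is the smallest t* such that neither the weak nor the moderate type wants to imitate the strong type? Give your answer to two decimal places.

Moderate type (on-path payoff 700 − 79×5.2 = 289.2) won't mimic when 289.2 ≥ 1589 − 79·t*, i.e. t* ≥ 16.45.
Weak type (on-path payoff 316) won't mimic when 316 ≥ 1589 − 118·t*, i.e. t* ≥ 10.79.
Both must hold, so t* = max(10.79, 16.45) = 16.45. The moderate type's constraint binds.

16.45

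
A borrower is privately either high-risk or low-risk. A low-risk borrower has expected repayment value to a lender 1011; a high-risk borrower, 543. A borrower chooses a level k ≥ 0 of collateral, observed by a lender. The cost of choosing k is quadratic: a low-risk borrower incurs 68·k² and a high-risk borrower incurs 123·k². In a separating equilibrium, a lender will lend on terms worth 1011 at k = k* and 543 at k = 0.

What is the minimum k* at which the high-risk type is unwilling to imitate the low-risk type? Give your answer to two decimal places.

The high-risk type at k = 0 receives 543; imitating at k* yields 1011 − 123·k*².
Indifference: 543 = 1011 − 123·k*², so k*² = (1011 − 543) / 123 ≈ 3.8049.
k* = √3.8049 ≈ 1.95.

1.95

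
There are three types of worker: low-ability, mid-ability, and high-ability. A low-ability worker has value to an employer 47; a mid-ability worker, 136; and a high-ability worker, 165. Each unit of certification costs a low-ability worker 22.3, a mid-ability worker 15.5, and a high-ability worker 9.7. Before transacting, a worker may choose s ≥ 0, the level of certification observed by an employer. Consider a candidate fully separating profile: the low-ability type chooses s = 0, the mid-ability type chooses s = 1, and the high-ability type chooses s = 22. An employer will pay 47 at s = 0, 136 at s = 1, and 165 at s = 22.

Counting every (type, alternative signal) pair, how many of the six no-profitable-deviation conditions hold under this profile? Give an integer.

Low-ability (own payoff 47): to s=1 gives 136 − 22.3×1 = 113.7 → profitable ✗; to s=22 gives 165 − 22.3×22 = -325.6 → no gain ✓.
High-ability (own payoff 165 − 9.7×22 = -48.4): to s=0 gives 47 → profitable ✗; to s=1 gives 136 − 9.7×1 = 126.3 → profitable ✗.
Mid-ability (own payoff 136 − 15.5×1 = 120.5): to s=0 gives 47 → no gain ✓; to s=22 gives 165 − 15.5×22 = -176 → no gain ✓.
3 of the 6 constraints hold; not an equilibrium.

3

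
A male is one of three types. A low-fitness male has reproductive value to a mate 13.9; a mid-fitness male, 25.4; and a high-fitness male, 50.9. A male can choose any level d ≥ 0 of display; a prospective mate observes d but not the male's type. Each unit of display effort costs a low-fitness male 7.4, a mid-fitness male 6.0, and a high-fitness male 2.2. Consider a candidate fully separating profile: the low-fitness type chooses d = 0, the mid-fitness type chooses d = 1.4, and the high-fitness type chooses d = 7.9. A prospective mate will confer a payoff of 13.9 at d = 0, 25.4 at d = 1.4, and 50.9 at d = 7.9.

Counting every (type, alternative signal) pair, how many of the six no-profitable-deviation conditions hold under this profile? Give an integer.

Low-fitness (own payoff 13.9): to d=1.4 gives 25.4 − 7.4×1.4 = 15.04 → profitable ✗; to d=7.9 gives 50.9 − 7.4×7.9 = -7.56 → no gain ✓.
Mid-fitness (own payoff 25.4 − 6.0×1.4 = 17): to d=0 gives 13.9 → no gain ✓; to d=7.9 gives 50.9 − 6.0×7.9 = 3.5 → no gain ✓.
High-fitness (own payoff 50.9 − 2.2×7.9 = 33.52): to d=0 gives 13.9 → no gain ✓; to d=1.4 gives 25.4 − 2.2×1.4 = 22.32 → no gain ✓.
5 of the 6 constraints hold; not an equilibrium.

5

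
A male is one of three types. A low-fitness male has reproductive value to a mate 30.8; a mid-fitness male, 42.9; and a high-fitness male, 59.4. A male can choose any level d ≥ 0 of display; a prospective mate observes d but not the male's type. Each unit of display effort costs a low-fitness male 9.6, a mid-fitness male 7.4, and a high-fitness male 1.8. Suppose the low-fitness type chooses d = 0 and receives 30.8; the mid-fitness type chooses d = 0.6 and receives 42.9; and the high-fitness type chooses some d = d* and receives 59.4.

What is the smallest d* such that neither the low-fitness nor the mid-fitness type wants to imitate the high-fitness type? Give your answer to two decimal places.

2.98

Low-fitness type (on-path payoff 30.8) won't mimic when 30.8 ≥ 59.4 − 9.6·d*, i.e. d* ≥ 2.98.
Mid-fitness type (on-path payoff 42.9 − 7.4×0.6 = 38.46) won't mimic when 38.46 ≥ 59.4 − 7.4·d*, i.e. d* ≥ 2.83.
Both must hold, so d* = max(2.98, 2.83) = 2.98. The low-fitness type's constraint binds.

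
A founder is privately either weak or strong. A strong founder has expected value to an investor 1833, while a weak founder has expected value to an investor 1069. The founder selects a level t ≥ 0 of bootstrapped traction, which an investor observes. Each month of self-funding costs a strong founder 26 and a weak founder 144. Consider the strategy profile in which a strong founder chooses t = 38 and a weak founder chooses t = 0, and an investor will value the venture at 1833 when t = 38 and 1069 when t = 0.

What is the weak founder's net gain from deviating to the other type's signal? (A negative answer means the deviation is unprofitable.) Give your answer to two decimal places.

Playing t = 0 the weak founder receives 1069.
Deviating to t = 38 brings payment 1833 at cost 144 × 38 = 5472, netting -3639.
Gain from deviating: -3639 − 1069 = -4708.00.
The gain is negative, so the weak type's incentive-compatibility constraint is satisfied.

-4708.00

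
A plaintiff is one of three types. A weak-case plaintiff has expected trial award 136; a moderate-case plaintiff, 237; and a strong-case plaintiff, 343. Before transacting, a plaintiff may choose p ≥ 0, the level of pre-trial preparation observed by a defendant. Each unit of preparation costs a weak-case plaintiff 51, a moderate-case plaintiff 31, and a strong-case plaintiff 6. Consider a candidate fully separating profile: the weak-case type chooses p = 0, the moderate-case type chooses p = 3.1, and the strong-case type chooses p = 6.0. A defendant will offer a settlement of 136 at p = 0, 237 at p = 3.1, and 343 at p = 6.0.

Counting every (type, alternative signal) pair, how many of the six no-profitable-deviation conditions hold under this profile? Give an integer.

5

Moderate-case (own payoff 237 − 31×3.1 = 140.9): to p=0 gives 136 → no gain ✓; to p=6.0 gives 343 − 31×6.0 = 157 → profitable ✗.
Weak-case (own payoff 136): to p=3.1 gives 237 − 51×3.1 = 78.9 → no gain ✓; to p=6.0 gives 343 − 51×6.0 = 37 → no gain ✓.
Strong-case (own payoff 343 − 6×6.0 = 307): to p=0 gives 136 → no gain ✓; to p=3.1 gives 237 − 6×3.1 = 218.4 → no gain ✓.
5 of the 6 constraints hold; not an equilibrium.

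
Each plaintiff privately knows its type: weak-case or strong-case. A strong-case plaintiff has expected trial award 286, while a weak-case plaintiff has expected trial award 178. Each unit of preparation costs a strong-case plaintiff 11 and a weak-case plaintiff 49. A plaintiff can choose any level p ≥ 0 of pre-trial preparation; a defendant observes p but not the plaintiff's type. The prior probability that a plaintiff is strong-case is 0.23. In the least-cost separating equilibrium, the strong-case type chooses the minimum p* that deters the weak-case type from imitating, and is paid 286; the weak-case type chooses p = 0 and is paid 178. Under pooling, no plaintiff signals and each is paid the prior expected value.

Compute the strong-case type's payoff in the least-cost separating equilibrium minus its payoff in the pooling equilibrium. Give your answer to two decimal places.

58.92

Least-cost separating signal: p* solves 178 = 286 − 49·p*, so p* = (286 − 178)/49 ≈ 2.2041.
Strong-case type's separating payoff: 286 − 11 × p* = 286 − 11 × (286 − 178)/49 = 286 − 1188/49 ≈ 261.7551.
Pooling payoff: 0.23 × 286 + 0.77 × 178 = 202.84.
Difference: 261.7551 − 202.84 = 58.9151, i.e. 58.92 to two decimal places.
The strong-case type prefers to separate.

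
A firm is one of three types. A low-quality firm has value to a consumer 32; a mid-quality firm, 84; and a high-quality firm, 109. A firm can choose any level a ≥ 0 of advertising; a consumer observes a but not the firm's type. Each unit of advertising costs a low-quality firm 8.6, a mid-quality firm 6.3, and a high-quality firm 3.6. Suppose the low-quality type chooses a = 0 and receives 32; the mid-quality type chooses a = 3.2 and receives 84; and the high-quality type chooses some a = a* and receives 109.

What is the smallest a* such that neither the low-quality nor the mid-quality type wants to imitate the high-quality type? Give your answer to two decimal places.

Low-quality type (on-path payoff 32) won't mimic when 32 ≥ 109 − 8.6·a*, i.e. a* ≥ 8.95.
Mid-quality type (on-path payoff 84 − 6.3×3.2 = 63.84) won't mimic when 63.84 ≥ 109 − 6.3·a*, i.e. a* ≥ 7.17.
Both must hold, so a* = max(8.95, 7.17) = 8.95. The low-quality type's constraint binds.

8.95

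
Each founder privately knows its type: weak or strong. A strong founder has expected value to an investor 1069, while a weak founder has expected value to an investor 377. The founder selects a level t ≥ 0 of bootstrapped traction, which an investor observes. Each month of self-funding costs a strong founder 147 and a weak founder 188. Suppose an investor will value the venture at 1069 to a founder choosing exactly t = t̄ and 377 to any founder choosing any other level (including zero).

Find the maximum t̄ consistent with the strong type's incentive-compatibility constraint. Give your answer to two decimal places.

Choosing t̄ yields the strong type 1069 − 147·t̄; choosing zero yields 377.
The strong type is indifferent at 1069 − 147·t̄ = 377, i.e. t̄ = (1069 − 377) / 147 ≈ 4.71.
For any t̄ above 4.71 the strong type would rather pool at zero, so separation collapses.

4.71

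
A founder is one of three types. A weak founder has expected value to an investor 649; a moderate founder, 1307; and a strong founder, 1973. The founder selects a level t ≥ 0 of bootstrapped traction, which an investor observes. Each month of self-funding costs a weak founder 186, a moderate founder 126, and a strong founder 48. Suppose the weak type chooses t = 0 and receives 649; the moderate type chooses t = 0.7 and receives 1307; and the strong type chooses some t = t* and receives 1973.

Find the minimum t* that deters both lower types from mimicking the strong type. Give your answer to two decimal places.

Weak type (on-path payoff 649) won't mimic when 649 ≥ 1973 − 186·t*, i.e. t* ≥ 7.12.
Moderate type (on-path payoff 1307 − 126×0.7 = 1218.8) won't mimic when 1218.8 ≥ 1973 − 126·t*, i.e. t* ≥ 5.99.
Both must hold, so t* = max(7.12, 5.99) = 7.12. The weak type's constraint binds.

7.12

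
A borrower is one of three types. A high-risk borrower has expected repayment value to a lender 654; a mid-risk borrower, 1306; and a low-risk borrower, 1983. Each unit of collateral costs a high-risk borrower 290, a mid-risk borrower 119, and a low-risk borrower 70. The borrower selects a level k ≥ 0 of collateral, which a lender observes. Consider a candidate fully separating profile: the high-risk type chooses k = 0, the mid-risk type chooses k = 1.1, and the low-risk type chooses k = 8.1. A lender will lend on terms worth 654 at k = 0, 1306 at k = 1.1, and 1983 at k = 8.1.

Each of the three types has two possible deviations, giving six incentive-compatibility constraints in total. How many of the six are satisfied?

High-risk (own payoff 654): to k=1.1 gives 1306 − 290×1.1 = 987 → profitable ✗; to k=8.1 gives 1983 − 290×8.1 = -366 → no gain ✓.
Low-risk (own payoff 1983 − 70×8.1 = 1416): to k=0 gives 654 → no gain ✓; to k=1.1 gives 1306 − 70×1.1 = 1229 → no gain ✓.
Mid-risk (own payoff 1306 − 119×1.1 = 1175.1): to k=0 gives 654 → no gain ✓; to k=8.1 gives 1983 − 119×8.1 = 1019.1 → no gain ✓.
5 of the 6 constraints hold; not an equilibrium.

5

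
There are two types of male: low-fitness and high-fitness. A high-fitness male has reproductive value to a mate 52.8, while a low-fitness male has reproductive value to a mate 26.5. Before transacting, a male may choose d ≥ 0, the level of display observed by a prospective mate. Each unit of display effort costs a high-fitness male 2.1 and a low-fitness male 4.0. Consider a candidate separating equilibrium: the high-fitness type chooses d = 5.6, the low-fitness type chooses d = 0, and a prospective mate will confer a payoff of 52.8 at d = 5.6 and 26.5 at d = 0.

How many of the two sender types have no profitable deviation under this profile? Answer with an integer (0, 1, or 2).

1

Low-fitness type: stay at 0 → 26.5; mimic → 52.8 − 4.0 × 5.6 = 30.4. IC fails (26.5 < 30.4).
High-fitness type: signal → 52.8 − 2.1 × 5.6 = 41.04; deviate to 0 → 26.5. IC holds (41.04 ≥ 26.5).
1 of 2 constraints hold, so this profile is not an equilibrium.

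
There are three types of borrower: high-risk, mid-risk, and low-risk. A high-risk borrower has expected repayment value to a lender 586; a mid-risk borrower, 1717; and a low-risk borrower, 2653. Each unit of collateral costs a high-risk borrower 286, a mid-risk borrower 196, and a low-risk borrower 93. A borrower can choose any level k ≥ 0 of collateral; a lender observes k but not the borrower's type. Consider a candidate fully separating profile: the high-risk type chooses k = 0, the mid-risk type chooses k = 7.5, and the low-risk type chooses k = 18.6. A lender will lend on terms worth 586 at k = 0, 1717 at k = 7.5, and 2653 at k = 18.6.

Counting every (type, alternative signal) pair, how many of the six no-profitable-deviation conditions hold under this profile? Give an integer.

4

High-risk (own payoff 586): to k=7.5 gives 1717 − 286×7.5 = -428 → no gain ✓; to k=18.6 gives 2653 − 286×18.6 = -2666.6 → no gain ✓.
Low-risk (own payoff 2653 − 93×18.6 = 923.2): to k=0 gives 586 → no gain ✓; to k=7.5 gives 1717 − 93×7.5 = 1019.5 → profitable ✗.
Mid-risk (own payoff 1717 − 196×7.5 = 247): to k=0 gives 586 → profitable ✗; to k=18.6 gives 2653 − 196×18.6 = -992.6 → no gain ✓.
4 of the 6 constraints hold; not an equilibrium.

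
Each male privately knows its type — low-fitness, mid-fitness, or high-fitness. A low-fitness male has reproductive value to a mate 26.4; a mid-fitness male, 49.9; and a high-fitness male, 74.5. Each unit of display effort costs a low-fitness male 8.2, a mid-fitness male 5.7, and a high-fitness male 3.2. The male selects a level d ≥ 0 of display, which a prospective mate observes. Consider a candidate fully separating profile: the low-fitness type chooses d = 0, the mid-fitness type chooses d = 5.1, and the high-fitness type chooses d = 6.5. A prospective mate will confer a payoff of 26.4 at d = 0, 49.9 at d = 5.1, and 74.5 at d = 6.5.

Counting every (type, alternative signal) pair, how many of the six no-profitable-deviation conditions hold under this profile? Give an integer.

4

Mid-fitness (own payoff 49.9 − 5.7×5.1 = 20.83): to d=0 gives 26.4 → profitable ✗; to d=6.5 gives 74.5 − 5.7×6.5 = 37.45 → profitable ✗.
Low-fitness (own payoff 26.4): to d=5.1 gives 49.9 − 8.2×5.1 = 8.08 → no gain ✓; to d=6.5 gives 74.5 − 8.2×6.5 = 21.2 → no gain ✓.
High-fitness (own payoff 74.5 − 3.2×6.5 = 53.7): to d=0 gives 26.4 → no gain ✓; to d=5.1 gives 49.9 − 3.2×5.1 = 33.58 → no gain ✓.
4 of the 6 constraints hold; not an equilibrium.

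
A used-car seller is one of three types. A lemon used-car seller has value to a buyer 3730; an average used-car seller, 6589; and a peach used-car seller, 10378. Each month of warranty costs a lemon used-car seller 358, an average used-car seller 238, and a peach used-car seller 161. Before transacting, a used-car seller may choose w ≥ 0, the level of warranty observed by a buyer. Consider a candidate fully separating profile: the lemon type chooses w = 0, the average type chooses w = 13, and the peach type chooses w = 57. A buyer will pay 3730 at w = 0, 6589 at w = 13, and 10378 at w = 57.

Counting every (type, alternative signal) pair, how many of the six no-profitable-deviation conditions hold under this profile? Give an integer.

Average (own payoff 6589 − 238×13 = 3495): to w=0 gives 3730 → profitable ✗; to w=57 gives 10378 − 238×57 = -3188 → no gain ✓.
Peach (own payoff 10378 − 161×57 = 1201): to w=0 gives 3730 → profitable ✗; to w=13 gives 6589 − 161×13 = 4496 → profitable ✗.
Lemon (own payoff 3730): to w=13 gives 6589 − 358×13 = 1935 → no gain ✓; to w=57 gives 10378 − 358×57 = -10028 → no gain ✓.
3 of the 6 constraints hold; not an equilibrium.

3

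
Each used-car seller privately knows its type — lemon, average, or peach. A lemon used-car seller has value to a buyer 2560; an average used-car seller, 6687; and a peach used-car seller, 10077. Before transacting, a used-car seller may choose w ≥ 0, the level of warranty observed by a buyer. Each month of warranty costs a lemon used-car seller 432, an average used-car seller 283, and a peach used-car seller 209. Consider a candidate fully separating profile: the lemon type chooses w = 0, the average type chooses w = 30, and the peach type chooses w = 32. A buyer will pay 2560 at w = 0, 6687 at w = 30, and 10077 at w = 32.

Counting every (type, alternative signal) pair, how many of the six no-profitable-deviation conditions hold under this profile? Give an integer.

4

Average (own payoff 6687 − 283×30 = -1803): to w=0 gives 2560 → profitable ✗; to w=32 gives 10077 − 283×32 = 1021 → profitable ✗.
Peach (own payoff 10077 − 209×32 = 3389): to w=0 gives 2560 → no gain ✓; to w=30 gives 6687 − 209×30 = 417 → no gain ✓.
Lemon (own payoff 2560): to w=30 gives 6687 − 432×30 = -6273 → no gain ✓; to w=32 gives 10077 − 432×32 = -3747 → no gain ✓.
4 of the 6 constraints hold; not an equilibrium.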